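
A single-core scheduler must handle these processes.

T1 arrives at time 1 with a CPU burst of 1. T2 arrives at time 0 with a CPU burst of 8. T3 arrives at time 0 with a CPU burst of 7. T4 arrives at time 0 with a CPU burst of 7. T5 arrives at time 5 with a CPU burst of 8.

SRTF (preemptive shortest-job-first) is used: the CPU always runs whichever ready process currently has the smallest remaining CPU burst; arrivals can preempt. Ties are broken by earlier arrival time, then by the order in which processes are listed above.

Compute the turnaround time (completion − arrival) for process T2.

Timeline: | T3 0-1 | T1 1-2 | T3 2-8 | T4 8-15 | T2 15-23 | T5 23-31 |
Completion: T1=2  T2=23  T3=8  T4=15  T5=31
Turnaround(T2) = completion − arrival = 23 − 0 = 23

23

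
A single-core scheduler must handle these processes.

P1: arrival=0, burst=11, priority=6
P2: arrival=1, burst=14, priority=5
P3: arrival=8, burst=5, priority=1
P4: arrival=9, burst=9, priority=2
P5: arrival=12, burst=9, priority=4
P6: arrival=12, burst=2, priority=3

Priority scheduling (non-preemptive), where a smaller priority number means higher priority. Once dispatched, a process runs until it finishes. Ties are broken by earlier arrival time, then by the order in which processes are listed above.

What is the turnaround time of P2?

Gantt: | P1 0-11 | P3 11-16 | P4 16-25 | P6 25-27 | P5 27-36 | P2 36-50 |
Completion: P1=11  P2=50  P3=16  P4=25  P5=36  P6=27
Turnaround(P2) = completion − arrival = 50 − 1 = 49

49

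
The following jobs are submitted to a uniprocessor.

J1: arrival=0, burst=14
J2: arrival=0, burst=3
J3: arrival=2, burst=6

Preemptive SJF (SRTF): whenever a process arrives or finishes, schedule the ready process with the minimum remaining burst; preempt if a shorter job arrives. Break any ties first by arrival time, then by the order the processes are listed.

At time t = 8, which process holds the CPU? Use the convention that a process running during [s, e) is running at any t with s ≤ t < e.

Timeline: | J2 0-3 | J3 3-9 | J1 9-23 |
Completion: J1=23  J2=3  J3=9

J3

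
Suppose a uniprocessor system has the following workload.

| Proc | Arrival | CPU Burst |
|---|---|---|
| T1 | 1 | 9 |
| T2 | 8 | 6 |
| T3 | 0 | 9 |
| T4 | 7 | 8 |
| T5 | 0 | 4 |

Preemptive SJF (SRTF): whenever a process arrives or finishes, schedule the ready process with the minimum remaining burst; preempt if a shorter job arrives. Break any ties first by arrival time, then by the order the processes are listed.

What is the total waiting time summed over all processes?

Gantt: | T5 0-4 | T3 4-13 | T2 13-19 | T4 19-27 | T1 27-36 |
Completion: T1=36  T2=19  T3=13  T4=27  T5=4
Waiting = turnaround − burst: T1=26, T2=5, T3=4, T4=12, T5=0
Total waiting = 26 + 5 + 4 + 12 + 0 = 47

47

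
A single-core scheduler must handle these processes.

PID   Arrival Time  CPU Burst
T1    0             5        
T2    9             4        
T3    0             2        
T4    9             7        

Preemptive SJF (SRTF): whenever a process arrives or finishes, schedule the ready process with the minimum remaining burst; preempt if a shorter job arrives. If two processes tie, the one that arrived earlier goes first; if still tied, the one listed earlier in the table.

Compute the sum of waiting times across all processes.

6

Schedule: | T3 0-2 | T1 2-7 | idle 7-9 | T2 9-13 | T4 13-20 |
Completion: T1=7  T2=13  T3=2  T4=20
Turnaround (C−A): T1=7  T2=4  T3=2  T4=11
Waiting = turnaround − burst: T1=2, T2=0, T3=0, T4=4
Total waiting = 2 + 0 + 0 + 4 = 6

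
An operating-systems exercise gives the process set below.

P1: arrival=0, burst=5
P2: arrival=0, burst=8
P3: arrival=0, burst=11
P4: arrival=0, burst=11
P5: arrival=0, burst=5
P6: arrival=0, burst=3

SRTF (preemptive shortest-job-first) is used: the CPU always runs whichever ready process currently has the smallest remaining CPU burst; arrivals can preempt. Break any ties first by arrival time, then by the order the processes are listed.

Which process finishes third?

P5

Timeline: | P6 0-3 | P1 3-8 | P5 8-13 | P2 13-21 | P3 21-32 | P4 32-43 |
Completion: P1=8  P2=21  P3=32  P4=43  P5=13  P6=3
Finish order: P6 → P1 → P5 → P2 → P3 → P4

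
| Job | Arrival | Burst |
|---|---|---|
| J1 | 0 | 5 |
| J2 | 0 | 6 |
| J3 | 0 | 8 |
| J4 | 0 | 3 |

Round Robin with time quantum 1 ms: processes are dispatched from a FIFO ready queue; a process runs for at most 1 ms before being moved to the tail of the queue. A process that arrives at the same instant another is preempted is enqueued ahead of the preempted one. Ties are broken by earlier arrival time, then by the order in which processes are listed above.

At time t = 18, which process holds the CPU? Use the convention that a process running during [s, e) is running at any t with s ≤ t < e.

J2

Schedule: | J1 0-1 | J2 1-2 | J3 2-3 | J4 3-4 | J1 4-5 | J2 5-6 | J3 6-7 | J4 7-8 | J1 8-9 | J2 9-10 | J3 10-11 | J4 11-12 | J1 12-13 | J2 13-14 | J3 14-15 | J1 15-16 | J2 16-17 | J3 17-18 | J2 18-19 | J3 19-22 |
Completion: J1=16  J2=19  J3=22  J4=12
Turnaround (C−A): J1=16  J2=19  J3=22  J4=12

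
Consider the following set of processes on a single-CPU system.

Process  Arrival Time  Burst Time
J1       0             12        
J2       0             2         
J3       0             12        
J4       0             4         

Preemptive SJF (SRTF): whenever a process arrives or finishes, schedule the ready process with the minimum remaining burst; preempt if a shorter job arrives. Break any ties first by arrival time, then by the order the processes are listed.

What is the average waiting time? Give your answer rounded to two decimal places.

Timeline: | J2 0-2 | J4 2-6 | J1 6-18 | J3 18-30 |
Completion: J1=18  J2=2  J3=30  J4=6
Turnaround (C−A): J1=18  J2=2  J3=30  J4=6
Waiting times: J1=6, J2=0, J3=18, J4=2
Average waiting = (6+0+18+2) / 4 = 26/4 = 6.50

6.50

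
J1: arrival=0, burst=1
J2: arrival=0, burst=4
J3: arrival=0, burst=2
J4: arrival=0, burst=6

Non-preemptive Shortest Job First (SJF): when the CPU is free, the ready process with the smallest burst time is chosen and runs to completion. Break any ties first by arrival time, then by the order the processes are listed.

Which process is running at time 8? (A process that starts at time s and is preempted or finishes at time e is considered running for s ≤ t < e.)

Schedule: | J1 0-1 | J3 1-3 | J2 3-7 | J4 7-13 |
Completion: J1=1  J2=7  J3=3  J4=13
Turnaround (C−A): J1=1  J2=7  J3=3  J4=13

J4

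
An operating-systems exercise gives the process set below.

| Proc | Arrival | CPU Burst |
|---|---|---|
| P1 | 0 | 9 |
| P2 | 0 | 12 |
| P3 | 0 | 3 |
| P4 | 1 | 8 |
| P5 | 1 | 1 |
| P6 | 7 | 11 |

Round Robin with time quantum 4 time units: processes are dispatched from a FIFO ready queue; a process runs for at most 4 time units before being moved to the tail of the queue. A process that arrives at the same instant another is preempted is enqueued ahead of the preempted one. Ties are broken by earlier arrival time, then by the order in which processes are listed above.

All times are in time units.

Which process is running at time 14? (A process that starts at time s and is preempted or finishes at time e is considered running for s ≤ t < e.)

P4

Gantt: | P1 0-4 | P2 4-8 | P3 8-11 | P4 11-15 | P5 15-16 | P1 16-20 | P6 20-24 | P2 24-28 | P4 28-32 | P1 32-33 | P6 33-37 | P2 37-41 | P6 41-44 |
Completion: P1=33  P2=41  P3=11  P4=32  P5=16  P6=44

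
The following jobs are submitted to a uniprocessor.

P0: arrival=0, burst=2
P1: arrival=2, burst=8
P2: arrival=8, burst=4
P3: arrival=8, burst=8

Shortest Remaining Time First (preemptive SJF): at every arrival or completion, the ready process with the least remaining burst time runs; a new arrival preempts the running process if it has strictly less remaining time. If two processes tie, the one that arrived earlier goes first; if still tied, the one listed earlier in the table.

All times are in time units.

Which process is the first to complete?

P0

Gantt: | P0 0-2 | P1 2-10 | P2 10-14 | P3 14-22 |
Completion: P0=2  P1=10  P2=14  P3=22
Turnaround (C−A): P0=2  P1=8  P2=6  P3=14
Finish order: P0 → P1 → P2 → P3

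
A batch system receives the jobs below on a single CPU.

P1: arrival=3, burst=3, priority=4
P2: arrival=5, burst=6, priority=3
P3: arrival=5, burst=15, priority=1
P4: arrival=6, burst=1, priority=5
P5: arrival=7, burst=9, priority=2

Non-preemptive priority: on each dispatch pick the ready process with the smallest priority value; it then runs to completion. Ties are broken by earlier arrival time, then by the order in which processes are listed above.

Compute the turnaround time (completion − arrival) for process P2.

Schedule: | idle 0-3 | P1 3-6 | P3 6-21 | P5 21-30 | P2 30-36 | P4 36-37 |
Completion: P1=6  P2=36  P3=21  P4=37  P5=30
Turnaround (C−A): P1=3  P2=31  P3=16  P4=31  P5=23
Turnaround(P2) = completion − arrival = 36 − 5 = 31

31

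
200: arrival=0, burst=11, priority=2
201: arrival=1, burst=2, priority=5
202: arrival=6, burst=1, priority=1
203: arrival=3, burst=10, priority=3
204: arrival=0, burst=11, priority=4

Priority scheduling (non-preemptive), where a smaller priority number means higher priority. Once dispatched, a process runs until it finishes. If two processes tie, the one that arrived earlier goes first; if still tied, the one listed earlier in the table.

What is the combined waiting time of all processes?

68

Timeline: | 200 0-11 | 202 11-12 | 203 12-22 | 204 22-33 | 201 33-35 |
Completion: 200=11  201=35  202=12  203=22  204=33
Turnaround (C−A): 200=11  201=34  202=6  203=19  204=33
Waiting = turnaround − burst: 200=0, 201=32, 202=5, 203=9, 204=22
Total waiting = 0 + 32 + 5 + 9 + 22 = 68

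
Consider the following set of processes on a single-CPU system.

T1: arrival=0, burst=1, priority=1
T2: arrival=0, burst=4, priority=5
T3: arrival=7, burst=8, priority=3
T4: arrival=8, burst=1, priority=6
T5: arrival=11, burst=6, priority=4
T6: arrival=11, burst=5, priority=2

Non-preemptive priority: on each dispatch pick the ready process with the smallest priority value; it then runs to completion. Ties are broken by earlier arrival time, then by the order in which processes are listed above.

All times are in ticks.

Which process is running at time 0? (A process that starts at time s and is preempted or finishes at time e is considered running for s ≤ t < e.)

T1

Gantt: | T1 0-1 | T2 1-5 | idle 5-7 | T3 7-15 | T6 15-20 | T5 20-26 | T4 26-27 |
Completion: T1=1  T2=5  T3=15  T4=27  T5=26  T6=20
Turnaround (C−A): T1=1  T2=5  T3=8  T4=19  T5=15  T6=9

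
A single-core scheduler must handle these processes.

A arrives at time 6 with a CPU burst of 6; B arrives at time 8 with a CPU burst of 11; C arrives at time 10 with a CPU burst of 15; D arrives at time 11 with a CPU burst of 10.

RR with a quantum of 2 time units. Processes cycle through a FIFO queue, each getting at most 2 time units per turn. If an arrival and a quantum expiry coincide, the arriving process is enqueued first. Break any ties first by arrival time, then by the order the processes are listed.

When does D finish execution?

43

Schedule: | idle 0-6 | A 6-8 | B 8-10 | A 10-12 | C 12-14 | B 14-16 | D 16-18 | A 18-20 | C 20-22 | B 22-24 | D 24-26 | C 26-28 | B 28-30 | D 30-32 | C 32-34 | B 34-36 | D 36-38 | C 38-40 | B 40-41 | D 41-43 | C 43-48 |
Completion: A=20  B=41  C=48  D=43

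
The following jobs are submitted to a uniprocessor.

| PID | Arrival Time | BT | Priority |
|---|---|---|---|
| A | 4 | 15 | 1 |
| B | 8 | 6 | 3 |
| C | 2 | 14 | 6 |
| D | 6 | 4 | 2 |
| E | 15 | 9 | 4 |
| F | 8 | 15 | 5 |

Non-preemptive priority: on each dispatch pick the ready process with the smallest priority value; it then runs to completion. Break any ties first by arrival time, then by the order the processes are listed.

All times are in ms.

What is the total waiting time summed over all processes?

132

Schedule: | idle 0-2 | C 2-16 | A 16-31 | D 31-35 | B 35-41 | E 41-50 | F 50-65 |
Completion: A=31  B=41  C=16  D=35  E=50  F=65
Waiting = turnaround − burst: A=12, B=27, C=0, D=25, E=26, F=42
Total waiting = 12 + 27 + 0 + 25 + 26 + 42 = 132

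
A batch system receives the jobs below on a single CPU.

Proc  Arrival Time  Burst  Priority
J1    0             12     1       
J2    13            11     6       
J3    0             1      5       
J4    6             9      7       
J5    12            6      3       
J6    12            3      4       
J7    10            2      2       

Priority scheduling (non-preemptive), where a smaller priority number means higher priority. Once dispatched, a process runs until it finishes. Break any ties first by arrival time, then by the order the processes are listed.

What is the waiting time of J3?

23

Timeline: | J1 0-12 | J7 12-14 | J5 14-20 | J6 20-23 | J3 23-24 | J2 24-35 | J4 35-44 |
Completion: J1=12  J2=35  J3=24  J4=44  J5=20  J6=23  J7=14
Waiting(J3) = turnaround − burst = 24 − 1 = 23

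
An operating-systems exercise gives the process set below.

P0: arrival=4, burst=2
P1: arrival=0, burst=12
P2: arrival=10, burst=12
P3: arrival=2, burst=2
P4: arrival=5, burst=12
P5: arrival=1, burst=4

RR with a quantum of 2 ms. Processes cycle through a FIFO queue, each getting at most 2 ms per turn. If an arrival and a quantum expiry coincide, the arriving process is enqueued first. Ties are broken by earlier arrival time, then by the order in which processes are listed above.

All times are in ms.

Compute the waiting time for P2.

Gantt: | P1 0-2 | P5 2-4 | P3 4-6 | P1 6-8 | P0 8-10 | P5 10-12 | P4 12-14 | P1 14-16 | P2 16-18 | P4 18-20 | P1 20-22 | P2 22-24 | P4 24-26 | P1 26-28 | P2 28-30 | P4 30-32 | P1 32-34 | P2 34-36 | P4 36-38 | P2 38-40 | P4 40-42 | P2 42-44 |
Completion: P0=10  P1=34  P2=44  P3=6  P4=42  P5=12
Waiting(P2) = turnaround − burst = 34 − 12 = 22

22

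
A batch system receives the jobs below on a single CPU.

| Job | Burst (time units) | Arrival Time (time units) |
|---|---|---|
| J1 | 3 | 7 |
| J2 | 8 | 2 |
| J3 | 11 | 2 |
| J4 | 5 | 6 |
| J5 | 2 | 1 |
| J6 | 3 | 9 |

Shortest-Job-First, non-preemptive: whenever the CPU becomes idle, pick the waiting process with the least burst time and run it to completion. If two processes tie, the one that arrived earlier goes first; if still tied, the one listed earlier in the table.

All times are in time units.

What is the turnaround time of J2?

9

Schedule: | idle 0-1 | J5 1-3 | J2 3-11 | J1 11-14 | J6 14-17 | J4 17-22 | J3 22-33 |
Completion: J1=14  J2=11  J3=33  J4=22  J5=3  J6=17
Turnaround(J2) = completion − arrival = 11 − 2 = 9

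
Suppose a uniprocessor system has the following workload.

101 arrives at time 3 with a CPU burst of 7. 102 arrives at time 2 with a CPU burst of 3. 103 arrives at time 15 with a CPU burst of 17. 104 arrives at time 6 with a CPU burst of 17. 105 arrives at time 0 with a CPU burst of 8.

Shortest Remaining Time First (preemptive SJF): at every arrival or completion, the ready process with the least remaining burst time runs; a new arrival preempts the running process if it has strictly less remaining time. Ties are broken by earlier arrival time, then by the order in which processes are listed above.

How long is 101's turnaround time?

15

Timeline: | 105 0-2 | 102 2-5 | 105 5-11 | 101 11-18 | 104 18-35 | 103 35-52 |
Completion: 101=18  102=5  103=52  104=35  105=11
Turnaround (C−A): 101=15  102=3  103=37  104=29  105=11
Turnaround(101) = completion − arrival = 18 − 3 = 15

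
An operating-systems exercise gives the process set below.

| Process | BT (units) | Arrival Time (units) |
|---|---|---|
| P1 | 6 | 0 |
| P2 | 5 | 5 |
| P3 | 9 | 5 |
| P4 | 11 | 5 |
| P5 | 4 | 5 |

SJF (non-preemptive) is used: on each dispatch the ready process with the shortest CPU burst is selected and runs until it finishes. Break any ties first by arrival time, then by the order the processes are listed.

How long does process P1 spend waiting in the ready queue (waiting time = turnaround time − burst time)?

0

Gantt: | P1 0-6 | P5 6-10 | P2 10-15 | P3 15-24 | P4 24-35 |
Completion: P1=6  P2=15  P3=24  P4=35  P5=10
Turnaround (C−A): P1=6  P2=10  P3=19  P4=30  P5=5
Waiting(P1) = turnaround − burst = 6 − 6 = 0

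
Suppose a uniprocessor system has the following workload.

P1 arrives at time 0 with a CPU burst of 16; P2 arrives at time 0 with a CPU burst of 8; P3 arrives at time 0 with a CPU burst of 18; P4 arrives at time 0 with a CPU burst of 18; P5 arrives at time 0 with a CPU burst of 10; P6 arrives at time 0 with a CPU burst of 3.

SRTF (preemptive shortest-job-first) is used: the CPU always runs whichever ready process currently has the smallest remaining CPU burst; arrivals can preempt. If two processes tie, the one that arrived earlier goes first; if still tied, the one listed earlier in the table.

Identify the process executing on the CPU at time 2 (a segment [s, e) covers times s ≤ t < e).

Gantt: | P6 0-3 | P2 3-11 | P5 11-21 | P1 21-37 | P3 37-55 | P4 55-73 |
Completion: P1=37  P2=11  P3=55  P4=73  P5=21  P6=3
Turnaround (C−A): P1=37  P2=11  P3=55  P4=73  P5=21  P6=3

P6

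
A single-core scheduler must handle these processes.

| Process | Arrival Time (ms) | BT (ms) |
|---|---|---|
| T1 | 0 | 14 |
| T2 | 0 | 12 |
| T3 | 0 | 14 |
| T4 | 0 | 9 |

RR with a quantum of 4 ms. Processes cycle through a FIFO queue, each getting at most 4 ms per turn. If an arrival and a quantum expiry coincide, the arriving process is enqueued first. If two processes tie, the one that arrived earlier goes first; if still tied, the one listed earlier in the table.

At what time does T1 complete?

Timeline: | T1 0-4 | T2 4-8 | T3 8-12 | T4 12-16 | T1 16-20 | T2 20-24 | T3 24-28 | T4 28-32 | T1 32-36 | T2 36-40 | T3 40-44 | T4 44-45 | T1 45-47 | T3 47-49 |
Completion: T1=47  T2=40  T3=49  T4=45

47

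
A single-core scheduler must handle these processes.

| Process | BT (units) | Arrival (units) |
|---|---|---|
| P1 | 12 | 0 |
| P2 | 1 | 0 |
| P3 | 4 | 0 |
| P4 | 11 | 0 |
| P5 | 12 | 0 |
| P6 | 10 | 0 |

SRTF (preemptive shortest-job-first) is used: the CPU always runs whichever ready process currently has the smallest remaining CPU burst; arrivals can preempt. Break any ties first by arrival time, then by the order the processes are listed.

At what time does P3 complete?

5

Timeline: | P2 0-1 | P3 1-5 | P6 5-15 | P4 15-26 | P1 26-38 | P5 38-50 |
Completion: P1=38  P2=1  P3=5  P4=26  P5=50  P6=15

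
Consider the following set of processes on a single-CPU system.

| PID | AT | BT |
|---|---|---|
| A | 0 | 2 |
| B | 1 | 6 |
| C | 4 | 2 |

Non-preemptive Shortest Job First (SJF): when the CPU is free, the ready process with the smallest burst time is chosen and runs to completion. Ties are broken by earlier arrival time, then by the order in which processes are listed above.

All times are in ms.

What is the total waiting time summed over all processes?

Timeline: | A 0-2 | B 2-8 | C 8-10 |
Completion: A=2  B=8  C=10
Waiting = turnaround − burst: A=0, B=1, C=4
Total waiting = 0 + 1 + 4 = 5

5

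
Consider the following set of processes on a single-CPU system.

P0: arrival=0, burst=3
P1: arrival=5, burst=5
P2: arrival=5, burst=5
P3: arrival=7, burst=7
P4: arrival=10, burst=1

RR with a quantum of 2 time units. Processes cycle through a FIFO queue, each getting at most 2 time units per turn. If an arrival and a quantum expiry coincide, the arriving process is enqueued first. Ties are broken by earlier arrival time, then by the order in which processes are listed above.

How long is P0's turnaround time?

3

Timeline: | P0 0-3 | idle 3-5 | P1 5-7 | P2 7-9 | P3 9-11 | P1 11-13 | P2 13-15 | P4 15-16 | P3 16-18 | P1 18-19 | P2 19-20 | P3 20-23 |
Completion: P0=3  P1=19  P2=20  P3=23  P4=16
Turnaround(P0) = completion − arrival = 3 − 0 = 3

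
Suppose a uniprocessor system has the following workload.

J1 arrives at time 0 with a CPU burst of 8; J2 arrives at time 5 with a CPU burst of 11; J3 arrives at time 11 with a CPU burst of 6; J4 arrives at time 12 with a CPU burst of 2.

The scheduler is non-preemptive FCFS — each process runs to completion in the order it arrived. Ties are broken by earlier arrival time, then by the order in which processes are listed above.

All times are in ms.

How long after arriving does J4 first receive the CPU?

Timeline: | J1 0-8 | J2 8-19 | J3 19-25 | J4 25-27 |
Completion: J1=8  J2=19  J3=25  J4=27
Turnaround (C−A): J1=8  J2=14  J3=14  J4=15
Response(J4) = first start − arrival = 25 − 12 = 13

13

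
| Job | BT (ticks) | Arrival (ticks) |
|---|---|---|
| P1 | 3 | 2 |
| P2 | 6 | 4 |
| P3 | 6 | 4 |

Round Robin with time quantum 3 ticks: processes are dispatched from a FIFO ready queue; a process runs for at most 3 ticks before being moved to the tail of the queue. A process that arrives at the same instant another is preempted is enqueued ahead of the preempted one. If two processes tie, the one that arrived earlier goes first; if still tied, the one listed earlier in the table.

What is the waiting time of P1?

0

Gantt: | idle 0-2 | P1 2-5 | P2 5-8 | P3 8-11 | P2 11-14 | P3 14-17 |
Completion: P1=5  P2=14  P3=17
Waiting(P1) = turnaround − burst = 3 − 3 = 0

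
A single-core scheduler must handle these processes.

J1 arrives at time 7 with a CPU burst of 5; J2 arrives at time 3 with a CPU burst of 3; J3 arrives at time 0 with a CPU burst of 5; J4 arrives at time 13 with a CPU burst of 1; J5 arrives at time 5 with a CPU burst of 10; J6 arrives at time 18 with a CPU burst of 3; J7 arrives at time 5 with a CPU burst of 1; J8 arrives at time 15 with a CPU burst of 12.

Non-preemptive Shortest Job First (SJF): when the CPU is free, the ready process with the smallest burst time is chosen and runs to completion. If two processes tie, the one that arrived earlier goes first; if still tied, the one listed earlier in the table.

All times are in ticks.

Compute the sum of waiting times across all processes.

Schedule: | J3 0-5 | J7 5-6 | J2 6-9 | J1 9-14 | J4 14-15 | J5 15-25 | J6 25-28 | J8 28-40 |
Completion: J1=14  J2=9  J3=5  J4=15  J5=25  J6=28  J7=6  J8=40
Turnaround (C−A): J1=7  J2=6  J3=5  J4=2  J5=20  J6=10  J7=1  J8=25
Waiting = turnaround − burst: J1=2, J2=3, J3=0, J4=1, J5=10, J6=7, J7=0, J8=13
Total waiting = 2 + 3 + 0 + 1 + 10 + 7 + 0 + 13 = 36

36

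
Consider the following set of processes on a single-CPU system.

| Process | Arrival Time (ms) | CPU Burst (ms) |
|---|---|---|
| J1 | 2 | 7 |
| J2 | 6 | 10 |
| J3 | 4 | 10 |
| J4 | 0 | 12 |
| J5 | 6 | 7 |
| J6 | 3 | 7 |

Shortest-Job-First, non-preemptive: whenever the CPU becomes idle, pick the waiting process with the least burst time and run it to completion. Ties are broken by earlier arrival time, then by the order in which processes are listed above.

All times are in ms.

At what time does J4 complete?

Timeline: | J4 0-12 | J1 12-19 | J6 19-26 | J5 26-33 | J3 33-43 | J2 43-53 |
Completion: J1=19  J2=53  J3=43  J4=12  J5=33  J6=26

12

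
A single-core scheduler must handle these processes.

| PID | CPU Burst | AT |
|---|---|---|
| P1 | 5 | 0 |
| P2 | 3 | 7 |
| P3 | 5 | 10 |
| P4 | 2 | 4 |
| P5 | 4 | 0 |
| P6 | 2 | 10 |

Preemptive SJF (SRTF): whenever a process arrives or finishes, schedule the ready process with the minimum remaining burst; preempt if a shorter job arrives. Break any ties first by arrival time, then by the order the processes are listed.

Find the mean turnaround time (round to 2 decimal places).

6.33

Schedule: | P5 0-4 | P4 4-6 | P1 6-7 | P2 7-10 | P6 10-12 | P1 12-16 | P3 16-21 |
Completion: P1=16  P2=10  P3=21  P4=6  P5=4  P6=12
Turnaround (C−A): P1=16  P2=3  P3=11  P4=2  P5=4  P6=2
Turnaround times: P1=16, P2=3, P3=11, P4=2, P5=4, P6=2
Average turnaround = (16+3+11+2+4+2) / 6 = 38/6 = 6.33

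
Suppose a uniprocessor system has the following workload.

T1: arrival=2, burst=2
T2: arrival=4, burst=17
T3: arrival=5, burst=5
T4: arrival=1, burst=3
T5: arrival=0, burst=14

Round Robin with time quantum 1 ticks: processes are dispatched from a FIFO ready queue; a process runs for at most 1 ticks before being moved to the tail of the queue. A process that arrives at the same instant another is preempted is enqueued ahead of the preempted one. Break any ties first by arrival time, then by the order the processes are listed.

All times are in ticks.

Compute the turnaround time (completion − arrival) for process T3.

Gantt: | T5 0-1 | T4 1-2 | T5 2-3 | T1 3-4 | T4 4-5 | T5 5-6 | T2 6-7 | T1 7-8 | T3 8-9 | T4 9-10 | T5 10-11 | T2 11-12 | T3 12-13 | T5 13-14 | T2 14-15 | T3 15-16 | T5 16-17 | T2 17-18 | T3 18-19 | T5 19-20 | T2 20-21 | T3 21-22 | T5 22-23 | T2 23-24 | T5 24-25 | T2 25-26 | T5 26-27 | T2 27-28 | T5 28-29 | T2 29-30 | T5 30-31 | T2 31-32 | T5 32-33 | T2 33-34 | T5 34-35 | T2 35-41 |
Completion: T1=8  T2=41  T3=22  T4=10  T5=35
Turnaround (C−A): T1=6  T2=37  T3=17  T4=9  T5=35
Turnaround(T3) = completion − arrival = 22 − 5 = 17

17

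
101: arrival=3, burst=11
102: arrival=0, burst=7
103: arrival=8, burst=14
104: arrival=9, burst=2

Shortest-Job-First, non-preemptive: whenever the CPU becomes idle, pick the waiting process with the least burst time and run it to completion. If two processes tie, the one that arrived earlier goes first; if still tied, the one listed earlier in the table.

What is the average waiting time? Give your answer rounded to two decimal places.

Timeline: | 102 0-7 | 101 7-18 | 104 18-20 | 103 20-34 |
Completion: 101=18  102=7  103=34  104=20
Turnaround (C−A): 101=15  102=7  103=26  104=11
Waiting times: 101=4, 102=0, 103=12, 104=9
Average waiting = (4+0+12+9) / 4 = 25/4 = 6.25

6.25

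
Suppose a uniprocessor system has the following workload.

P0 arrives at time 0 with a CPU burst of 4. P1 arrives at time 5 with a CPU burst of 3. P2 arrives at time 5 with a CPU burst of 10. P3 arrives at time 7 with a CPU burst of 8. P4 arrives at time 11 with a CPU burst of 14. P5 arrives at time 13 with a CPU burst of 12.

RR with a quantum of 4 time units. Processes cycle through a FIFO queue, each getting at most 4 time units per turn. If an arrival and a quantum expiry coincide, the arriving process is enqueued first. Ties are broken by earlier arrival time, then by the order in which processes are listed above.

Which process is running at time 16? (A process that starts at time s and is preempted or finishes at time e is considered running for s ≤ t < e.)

Timeline: | P0 0-4 | idle 4-5 | P1 5-8 | P2 8-12 | P3 12-16 | P4 16-20 | P2 20-24 | P5 24-28 | P3 28-32 | P4 32-36 | P2 36-38 | P5 38-42 | P4 42-46 | P5 46-50 | P4 50-52 |
Completion: P0=4  P1=8  P2=38  P3=32  P4=52  P5=50

P4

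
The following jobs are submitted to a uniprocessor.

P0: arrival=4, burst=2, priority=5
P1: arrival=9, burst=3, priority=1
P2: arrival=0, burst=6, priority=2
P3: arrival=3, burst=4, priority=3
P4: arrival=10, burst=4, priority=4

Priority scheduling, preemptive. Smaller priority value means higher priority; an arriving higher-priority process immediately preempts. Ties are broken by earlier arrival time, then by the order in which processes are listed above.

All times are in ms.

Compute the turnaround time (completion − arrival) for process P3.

Timeline: | P2 0-6 | P3 6-9 | P1 9-12 | P3 12-13 | P4 13-17 | P0 17-19 |
Completion: P0=19  P1=12  P2=6  P3=13  P4=17
Turnaround (C−A): P0=15  P1=3  P2=6  P3=10  P4=7
Turnaround(P3) = completion − arrival = 13 − 3 = 10

10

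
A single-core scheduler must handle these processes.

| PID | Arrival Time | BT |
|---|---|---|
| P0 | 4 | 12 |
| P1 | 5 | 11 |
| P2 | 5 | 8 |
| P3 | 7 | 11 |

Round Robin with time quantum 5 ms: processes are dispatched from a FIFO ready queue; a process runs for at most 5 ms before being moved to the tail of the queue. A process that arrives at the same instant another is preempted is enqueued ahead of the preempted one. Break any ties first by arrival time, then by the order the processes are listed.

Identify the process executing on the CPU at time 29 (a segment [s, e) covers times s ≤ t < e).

P1

Schedule: | idle 0-4 | P0 4-9 | P1 9-14 | P2 14-19 | P3 19-24 | P0 24-29 | P1 29-34 | P2 34-37 | P3 37-42 | P0 42-44 | P1 44-45 | P3 45-46 |
Completion: P0=44  P1=45  P2=37  P3=46
Turnaround (C−A): P0=40  P1=40  P2=32  P3=39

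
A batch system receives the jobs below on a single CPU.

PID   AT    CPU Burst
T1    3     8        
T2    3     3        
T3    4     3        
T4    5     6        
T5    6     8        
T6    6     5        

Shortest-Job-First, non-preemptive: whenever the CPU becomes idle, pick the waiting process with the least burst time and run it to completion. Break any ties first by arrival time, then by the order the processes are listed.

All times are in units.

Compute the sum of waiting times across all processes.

Schedule: | idle 0-3 | T2 3-6 | T3 6-9 | T6 9-14 | T4 14-20 | T1 20-28 | T5 28-36 |
Completion: T1=28  T2=6  T3=9  T4=20  T5=36  T6=14
Turnaround (C−A): T1=25  T2=3  T3=5  T4=15  T5=30  T6=8
Waiting = turnaround − burst: T1=17, T2=0, T3=2, T4=9, T5=22, T6=3
Total waiting = 17 + 0 + 2 + 9 + 22 + 3 = 53

53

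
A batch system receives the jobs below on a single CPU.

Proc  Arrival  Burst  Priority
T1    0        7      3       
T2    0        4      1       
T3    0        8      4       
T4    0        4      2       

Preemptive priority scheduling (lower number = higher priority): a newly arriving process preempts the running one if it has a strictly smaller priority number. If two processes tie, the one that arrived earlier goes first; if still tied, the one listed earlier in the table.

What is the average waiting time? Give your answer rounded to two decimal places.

6.75

Timeline: | T2 0-4 | T4 4-8 | T1 8-15 | T3 15-23 |
Completion: T1=15  T2=4  T3=23  T4=8
Turnaround (C−A): T1=15  T2=4  T3=23  T4=8
Waiting times: T1=8, T2=0, T3=15, T4=4
Average waiting = (8+0+15+4) / 4 = 27/4 = 6.75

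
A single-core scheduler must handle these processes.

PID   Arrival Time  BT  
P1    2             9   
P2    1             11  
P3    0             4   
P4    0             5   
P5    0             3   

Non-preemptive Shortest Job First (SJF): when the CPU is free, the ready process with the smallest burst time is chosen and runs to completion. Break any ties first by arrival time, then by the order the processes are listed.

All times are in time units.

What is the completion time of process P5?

Timeline: | P5 0-3 | P3 3-7 | P4 7-12 | P1 12-21 | P2 21-32 |
Completion: P1=21  P2=32  P3=7  P4=12  P5=3
Turnaround (C−A): P1=19  P2=31  P3=7  P4=12  P5=3

3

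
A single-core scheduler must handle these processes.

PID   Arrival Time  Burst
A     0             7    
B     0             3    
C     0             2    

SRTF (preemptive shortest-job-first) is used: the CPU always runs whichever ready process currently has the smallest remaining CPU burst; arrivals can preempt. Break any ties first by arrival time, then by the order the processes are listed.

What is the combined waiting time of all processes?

7

Schedule: | C 0-2 | B 2-5 | A 5-12 |
Completion: A=12  B=5  C=2
Turnaround (C−A): A=12  B=5  C=2
Waiting = turnaround − burst: A=5, B=2, C=0
Total waiting = 5 + 2 + 0 = 7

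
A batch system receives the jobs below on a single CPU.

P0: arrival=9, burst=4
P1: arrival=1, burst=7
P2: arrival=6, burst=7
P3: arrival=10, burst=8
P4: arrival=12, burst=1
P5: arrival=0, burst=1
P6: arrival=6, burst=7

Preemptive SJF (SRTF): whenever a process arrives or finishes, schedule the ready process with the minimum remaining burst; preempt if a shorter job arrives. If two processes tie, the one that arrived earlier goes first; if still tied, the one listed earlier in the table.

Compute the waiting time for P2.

7

Gantt: | P5 0-1 | P1 1-8 | P2 8-9 | P0 9-13 | P4 13-14 | P2 14-20 | P6 20-27 | P3 27-35 |
Completion: P0=13  P1=8  P2=20  P3=35  P4=14  P5=1  P6=27
Turnaround (C−A): P0=4  P1=7  P2=14  P3=25  P4=2  P5=1  P6=21
Waiting(P2) = turnaround − burst = 14 − 7 = 7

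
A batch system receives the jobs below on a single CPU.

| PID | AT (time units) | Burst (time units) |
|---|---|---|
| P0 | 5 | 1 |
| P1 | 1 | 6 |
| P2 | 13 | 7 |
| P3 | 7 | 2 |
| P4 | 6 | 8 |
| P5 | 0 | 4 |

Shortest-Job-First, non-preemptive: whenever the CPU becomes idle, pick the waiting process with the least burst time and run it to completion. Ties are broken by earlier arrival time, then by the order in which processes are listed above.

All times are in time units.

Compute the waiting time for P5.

Gantt: | P5 0-4 | P1 4-10 | P0 10-11 | P3 11-13 | P2 13-20 | P4 20-28 |
Completion: P0=11  P1=10  P2=20  P3=13  P4=28  P5=4
Turnaround (C−A): P0=6  P1=9  P2=7  P3=6  P4=22  P5=4
Waiting(P5) = turnaround − burst = 4 − 4 = 0

0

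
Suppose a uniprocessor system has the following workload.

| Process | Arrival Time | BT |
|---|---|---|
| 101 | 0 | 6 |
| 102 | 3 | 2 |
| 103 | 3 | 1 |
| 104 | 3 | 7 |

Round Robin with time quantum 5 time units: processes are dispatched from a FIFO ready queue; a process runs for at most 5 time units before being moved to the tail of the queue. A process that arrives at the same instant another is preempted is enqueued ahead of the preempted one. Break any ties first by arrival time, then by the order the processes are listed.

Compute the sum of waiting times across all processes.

Schedule: | 101 0-5 | 102 5-7 | 103 7-8 | 104 8-13 | 101 13-14 | 104 14-16 |
Completion: 101=14  102=7  103=8  104=16
Waiting = turnaround − burst: 101=8, 102=2, 103=4, 104=6
Total waiting = 8 + 2 + 4 + 6 = 20

20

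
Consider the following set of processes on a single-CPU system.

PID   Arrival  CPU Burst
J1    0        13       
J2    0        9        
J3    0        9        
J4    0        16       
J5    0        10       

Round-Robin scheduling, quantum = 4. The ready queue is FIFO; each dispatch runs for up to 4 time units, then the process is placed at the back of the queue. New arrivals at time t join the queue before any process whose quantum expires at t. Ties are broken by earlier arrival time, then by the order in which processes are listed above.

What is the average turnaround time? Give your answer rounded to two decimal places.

50.60

Timeline: | J1 0-4 | J2 4-8 | J3 8-12 | J4 12-16 | J5 16-20 | J1 20-24 | J2 24-28 | J3 28-32 | J4 32-36 | J5 36-40 | J1 40-44 | J2 44-45 | J3 45-46 | J4 46-50 | J5 50-52 | J1 52-53 | J4 53-57 |
Completion: J1=53  J2=45  J3=46  J4=57  J5=52
Turnaround (C−A): J1=53  J2=45  J3=46  J4=57  J5=52
Turnaround times: J1=53, J2=45, J3=46, J4=57, J5=52
Average turnaround = (53+45+46+57+52) / 5 = 253/5 = 50.60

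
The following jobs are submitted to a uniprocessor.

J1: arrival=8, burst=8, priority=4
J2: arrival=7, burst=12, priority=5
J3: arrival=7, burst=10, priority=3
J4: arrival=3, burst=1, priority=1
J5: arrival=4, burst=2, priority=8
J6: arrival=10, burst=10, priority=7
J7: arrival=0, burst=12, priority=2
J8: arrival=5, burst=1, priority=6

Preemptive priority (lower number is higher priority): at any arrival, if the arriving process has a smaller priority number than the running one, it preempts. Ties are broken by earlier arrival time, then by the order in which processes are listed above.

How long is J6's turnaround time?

Timeline: | J7 0-3 | J4 3-4 | J7 4-13 | J3 13-23 | J1 23-31 | J2 31-43 | J8 43-44 | J6 44-54 | J5 54-56 |
Completion: J1=31  J2=43  J3=23  J4=4  J5=56  J6=54  J7=13  J8=44
Turnaround(J6) = completion − arrival = 54 − 10 = 44

44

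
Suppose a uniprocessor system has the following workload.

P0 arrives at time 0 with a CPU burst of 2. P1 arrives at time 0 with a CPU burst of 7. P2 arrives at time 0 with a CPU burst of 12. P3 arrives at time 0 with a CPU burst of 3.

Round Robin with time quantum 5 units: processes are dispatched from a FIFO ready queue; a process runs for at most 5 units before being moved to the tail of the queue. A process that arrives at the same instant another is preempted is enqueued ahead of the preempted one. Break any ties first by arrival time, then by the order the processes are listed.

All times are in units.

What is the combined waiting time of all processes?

34

Schedule: | P0 0-2 | P1 2-7 | P2 7-12 | P3 12-15 | P1 15-17 | P2 17-24 |
Completion: P0=2  P1=17  P2=24  P3=15
Turnaround (C−A): P0=2  P1=17  P2=24  P3=15
Waiting = turnaround − burst: P0=0, P1=10, P2=12, P3=12
Total waiting = 0 + 10 + 12 + 12 = 34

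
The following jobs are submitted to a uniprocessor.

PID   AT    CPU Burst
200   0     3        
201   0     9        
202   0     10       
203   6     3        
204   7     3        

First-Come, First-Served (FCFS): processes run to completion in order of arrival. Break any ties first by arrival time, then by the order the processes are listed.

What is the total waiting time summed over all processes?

49

Schedule: | 200 0-3 | 201 3-12 | 202 12-22 | 203 22-25 | 204 25-28 |
Completion: 200=3  201=12  202=22  203=25  204=28
Turnaround (C−A): 200=3  201=12  202=22  203=19  204=21
Waiting = turnaround − burst: 200=0, 201=3, 202=12, 203=16, 204=18
Total waiting = 0 + 3 + 12 + 16 + 18 = 49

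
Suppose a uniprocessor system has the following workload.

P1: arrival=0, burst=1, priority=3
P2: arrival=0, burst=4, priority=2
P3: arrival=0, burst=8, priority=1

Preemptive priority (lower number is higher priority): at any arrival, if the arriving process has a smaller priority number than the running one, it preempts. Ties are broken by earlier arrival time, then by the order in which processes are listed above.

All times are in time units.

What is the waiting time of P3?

Schedule: | P3 0-8 | P2 8-12 | P1 12-13 |
Completion: P1=13  P2=12  P3=8
Turnaround (C−A): P1=13  P2=12  P3=8
Waiting(P3) = turnaround − burst = 8 − 8 = 0

0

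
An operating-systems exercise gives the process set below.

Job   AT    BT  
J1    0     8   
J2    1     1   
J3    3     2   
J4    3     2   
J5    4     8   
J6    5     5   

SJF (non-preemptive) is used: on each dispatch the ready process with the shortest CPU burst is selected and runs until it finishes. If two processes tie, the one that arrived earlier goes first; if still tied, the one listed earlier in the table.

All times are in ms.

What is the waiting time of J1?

0

Timeline: | J1 0-8 | J2 8-9 | J3 9-11 | J4 11-13 | J6 13-18 | J5 18-26 |
Completion: J1=8  J2=9  J3=11  J4=13  J5=26  J6=18
Turnaround (C−A): J1=8  J2=8  J3=8  J4=10  J5=22  J6=13
Waiting(J1) = turnaround − burst = 8 − 8 = 0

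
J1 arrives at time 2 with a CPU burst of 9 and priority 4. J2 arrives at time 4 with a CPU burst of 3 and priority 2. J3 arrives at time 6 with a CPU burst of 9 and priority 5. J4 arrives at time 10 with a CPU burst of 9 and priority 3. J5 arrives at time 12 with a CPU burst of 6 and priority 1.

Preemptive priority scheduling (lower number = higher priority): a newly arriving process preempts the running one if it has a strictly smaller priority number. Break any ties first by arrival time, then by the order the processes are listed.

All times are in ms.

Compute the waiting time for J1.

18

Schedule: | idle 0-2 | J1 2-4 | J2 4-7 | J1 7-10 | J4 10-12 | J5 12-18 | J4 18-25 | J1 25-29 | J3 29-38 |
Completion: J1=29  J2=7  J3=38  J4=25  J5=18
Turnaround (C−A): J1=27  J2=3  J3=32  J4=15  J5=6
Waiting(J1) = turnaround − burst = 27 − 9 = 18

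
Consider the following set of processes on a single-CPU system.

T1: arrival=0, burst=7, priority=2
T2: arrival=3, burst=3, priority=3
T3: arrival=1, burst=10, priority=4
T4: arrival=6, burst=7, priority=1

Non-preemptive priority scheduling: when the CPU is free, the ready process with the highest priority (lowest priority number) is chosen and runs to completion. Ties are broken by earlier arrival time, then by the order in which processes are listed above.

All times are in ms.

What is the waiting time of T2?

Schedule: | T1 0-7 | T4 7-14 | T2 14-17 | T3 17-27 |
Completion: T1=7  T2=17  T3=27  T4=14
Turnaround (C−A): T1=7  T2=14  T3=26  T4=8
Waiting(T2) = turnaround − burst = 14 − 3 = 11

11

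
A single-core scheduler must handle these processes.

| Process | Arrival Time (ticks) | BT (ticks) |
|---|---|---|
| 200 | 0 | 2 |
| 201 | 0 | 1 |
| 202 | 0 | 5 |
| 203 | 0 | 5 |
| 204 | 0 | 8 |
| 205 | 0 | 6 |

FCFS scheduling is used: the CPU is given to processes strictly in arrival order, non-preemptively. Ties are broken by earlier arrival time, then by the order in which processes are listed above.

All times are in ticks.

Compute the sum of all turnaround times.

Schedule: | 200 0-2 | 201 2-3 | 202 3-8 | 203 8-13 | 204 13-21 | 205 21-27 |
Completion: 200=2  201=3  202=8  203=13  204=21  205=27
Turnaround (C−A): 200=2  201=3  202=8  203=13  204=21  205=27
Turnaround = completion − arrival: 200=2, 201=3, 202=8, 203=13, 204=21, 205=27
Total turnaround = 2 + 3 + 8 + 13 + 21 + 27 = 74

74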